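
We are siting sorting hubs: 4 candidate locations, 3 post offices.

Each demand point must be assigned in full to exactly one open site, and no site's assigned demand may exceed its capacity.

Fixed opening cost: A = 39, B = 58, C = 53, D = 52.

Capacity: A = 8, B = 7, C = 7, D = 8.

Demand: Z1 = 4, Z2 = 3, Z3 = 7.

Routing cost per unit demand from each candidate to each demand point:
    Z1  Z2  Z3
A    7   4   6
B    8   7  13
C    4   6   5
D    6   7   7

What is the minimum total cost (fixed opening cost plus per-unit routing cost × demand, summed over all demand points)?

167

Open {A, C}; cheapest assignment that respects the capacities:
  A (cap 8, load 7): Z1, Z2 — cost 4×7 + 3×4 = 40
  C (cap 7, load 7): Z3 — cost 7×5 = 35
  Shipping 75, fixed 92 → total 167.
  Any other capacity-feasible assignment to {A, C} ships for at least 75.
Compare {A, D}: its best feasible assignment gives total 178.
Compare {C, D}: its best feasible assignment gives total 185.
Every other set of open sites that can feasibly serve all demand totals ≥ 178 even under its best assignment. Minimum: 167.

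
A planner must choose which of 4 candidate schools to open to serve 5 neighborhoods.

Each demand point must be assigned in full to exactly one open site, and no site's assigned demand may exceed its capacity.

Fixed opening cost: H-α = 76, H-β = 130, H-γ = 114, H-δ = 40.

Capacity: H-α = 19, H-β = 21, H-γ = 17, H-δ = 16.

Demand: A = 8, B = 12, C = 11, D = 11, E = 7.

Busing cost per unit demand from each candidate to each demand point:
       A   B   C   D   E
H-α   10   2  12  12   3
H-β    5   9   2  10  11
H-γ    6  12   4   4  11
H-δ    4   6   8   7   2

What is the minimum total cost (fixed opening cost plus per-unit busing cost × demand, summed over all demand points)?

430

Open {H-α, H-β, H-δ}; cheapest assignment that respects the capacities:
  H-α (cap 19, load 19): B, E — cost 12×2 + 7×3 = 45
  H-β (cap 21, load 19): A, C — cost 8×5 + 11×2 = 62
  H-δ (cap 16, load 11): D — cost 11×7 = 77
  Shipping 184, fixed 246 → total 430.
  Any other capacity-feasible assignment to {H-α, H-β, H-δ} ships for at least 184.
Compare {H-α, H-β, H-γ}: its best feasible assignment gives total 471.
Compare {H-α, H-β, H-γ, H-δ}: its best feasible assignment gives total 496.
Every other set of open sites that can feasibly serve all demand totals ≥ 471 even under its best assignment. Minimum: 430.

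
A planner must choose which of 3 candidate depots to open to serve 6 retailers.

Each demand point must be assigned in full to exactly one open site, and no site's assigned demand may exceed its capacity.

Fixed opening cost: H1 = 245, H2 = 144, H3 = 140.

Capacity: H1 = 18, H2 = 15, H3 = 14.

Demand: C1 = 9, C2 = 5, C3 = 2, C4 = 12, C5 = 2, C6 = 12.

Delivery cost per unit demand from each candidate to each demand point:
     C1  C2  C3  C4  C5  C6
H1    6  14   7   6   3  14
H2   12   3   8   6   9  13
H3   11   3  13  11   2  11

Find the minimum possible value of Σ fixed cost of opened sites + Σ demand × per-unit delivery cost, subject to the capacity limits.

874

Open {H1, H2, H3}; cheapest assignment that respects the capacities:
  H1 (cap 18, load 14): C3, C4 — cost 2×7 + 12×6 = 86
  H2 (cap 15, load 14): C1, C2 — cost 9×12 + 5×3 = 123
  H3 (cap 14, load 14): C5, C6 — cost 2×2 + 12×11 = 136
  Shipping 345, fixed 529 → total 874.
  Any other capacity-feasible assignment to {H1, H2, H3} ships for at least 345.
Total demand is 42 and no other set of sites has combined capacity ≥ 42, so {H1, H2, H3} is the only feasible choice of open sites. Minimum: 874.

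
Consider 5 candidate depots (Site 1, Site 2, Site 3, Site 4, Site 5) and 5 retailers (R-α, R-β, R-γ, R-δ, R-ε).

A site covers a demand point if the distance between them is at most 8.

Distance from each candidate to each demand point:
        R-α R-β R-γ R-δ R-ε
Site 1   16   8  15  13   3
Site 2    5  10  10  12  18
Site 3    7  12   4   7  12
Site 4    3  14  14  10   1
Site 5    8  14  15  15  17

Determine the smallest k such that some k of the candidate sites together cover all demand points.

Coverage sets (demand points within 8 of each site):
  Site 1: {R-β, R-ε}
  Site 2: {R-α}
  Site 3: {R-α, R-γ, R-δ}
  Site 4: {R-α, R-ε}
  Site 5: {R-α}
No single site covers all 5 demand points.
But {Site 1, Site 3} covers everything, so the minimum is 2.

2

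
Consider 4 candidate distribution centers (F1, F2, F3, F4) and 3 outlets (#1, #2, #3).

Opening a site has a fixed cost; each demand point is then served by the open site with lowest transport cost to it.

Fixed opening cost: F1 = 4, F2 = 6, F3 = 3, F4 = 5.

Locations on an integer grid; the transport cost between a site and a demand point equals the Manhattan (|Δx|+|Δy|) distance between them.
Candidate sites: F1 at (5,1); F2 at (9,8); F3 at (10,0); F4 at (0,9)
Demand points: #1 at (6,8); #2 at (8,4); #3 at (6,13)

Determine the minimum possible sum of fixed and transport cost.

22

Open {F2}: assign each demand point to its cheapest open site.
  #1→F2 3, #2→F2 5, #3→F2 8
  transport cost 16, fixed 6 → total 22.
Compare {F2, F3}: transport cost 16 + fixed 9 = 25.
Compare {F1, F2}: transport cost 16 + fixed 10 = 26.
Compare {F2, F4}: transport cost 16 + fixed 11 = 27.
All other subsets cost ≥ 25. Minimum total cost: 22.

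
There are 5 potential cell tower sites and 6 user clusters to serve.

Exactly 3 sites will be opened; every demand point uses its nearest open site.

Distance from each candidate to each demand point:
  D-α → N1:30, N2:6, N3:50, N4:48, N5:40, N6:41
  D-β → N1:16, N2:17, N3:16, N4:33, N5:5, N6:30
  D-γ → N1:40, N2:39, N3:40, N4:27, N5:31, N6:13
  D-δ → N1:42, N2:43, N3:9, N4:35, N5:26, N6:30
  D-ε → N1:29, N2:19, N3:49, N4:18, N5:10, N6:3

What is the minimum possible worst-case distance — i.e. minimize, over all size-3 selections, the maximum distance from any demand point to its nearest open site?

Open {D-α, D-β, D-ε}.
  Farthest demand point is N4 at distance 18 (to D-ε); all others are ≤ 18.
With {D-β, D-γ, D-ε} the worst case is 18.
With {D-β, D-δ, D-ε} the worst case is 18.
No size-3 selection achieves below 18.

18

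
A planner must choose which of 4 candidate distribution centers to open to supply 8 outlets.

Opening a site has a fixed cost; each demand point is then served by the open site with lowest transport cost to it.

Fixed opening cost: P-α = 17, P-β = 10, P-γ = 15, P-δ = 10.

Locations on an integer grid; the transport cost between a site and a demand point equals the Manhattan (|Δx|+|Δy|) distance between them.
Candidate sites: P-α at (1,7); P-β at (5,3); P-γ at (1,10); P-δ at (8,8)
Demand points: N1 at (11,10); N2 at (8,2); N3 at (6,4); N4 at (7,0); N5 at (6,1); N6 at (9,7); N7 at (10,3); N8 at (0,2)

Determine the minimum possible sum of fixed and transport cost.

52

Open {P-β, P-δ}: assign each demand point to its cheapest open site.
  N1→P-δ 5, N2→P-β 4, N3→P-β 2, N4→P-β 5, N5→P-β 3, N6→P-δ 2, N7→P-β 5, N8→P-β 6
  transport cost 32, fixed 20 → total 52.
Compare {P-β}: transport cost 46 + fixed 10 = 56.
Compare {P-β, P-γ, P-δ}: transport cost 32 + fixed 35 = 67.
Compare {P-δ}: transport cost 58 + fixed 10 = 68.
All other subsets cost ≥ 56. Minimum total cost: 52.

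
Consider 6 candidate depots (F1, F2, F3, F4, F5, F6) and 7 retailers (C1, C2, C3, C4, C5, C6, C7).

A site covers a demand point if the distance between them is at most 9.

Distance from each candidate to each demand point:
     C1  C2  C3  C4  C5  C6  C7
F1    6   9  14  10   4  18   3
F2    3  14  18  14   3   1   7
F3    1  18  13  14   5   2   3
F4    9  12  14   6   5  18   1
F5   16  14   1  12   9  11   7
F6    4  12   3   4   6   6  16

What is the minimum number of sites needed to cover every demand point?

2

Coverage sets (demand points within 9 of each site):
  F1: {C1, C2, C5, C7}
  F2: {C1, C5, C6, C7}
  F3: {C1, C5, C6, C7}
  F4: {C1, C4, C5, C7}
  F5: {C3, C5, C7}
  F6: {C1, C3, C4, C5, C6}
No single site covers all 7 demand points.
But {F1, F6} covers everything, so the minimum is 2.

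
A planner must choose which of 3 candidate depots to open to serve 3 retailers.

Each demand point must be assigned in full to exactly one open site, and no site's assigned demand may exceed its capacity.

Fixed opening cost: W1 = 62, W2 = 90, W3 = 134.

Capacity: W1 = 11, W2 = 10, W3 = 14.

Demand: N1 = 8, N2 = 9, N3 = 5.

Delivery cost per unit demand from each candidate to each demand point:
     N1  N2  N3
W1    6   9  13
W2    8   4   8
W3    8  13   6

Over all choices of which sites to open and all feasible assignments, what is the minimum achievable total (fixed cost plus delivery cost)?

354

Open {W2, W3}; cheapest assignment that respects the capacities:
  W2 (cap 10, load 9): N2 — cost 9×4 = 36
  W3 (cap 14, load 13): N1, N3 — cost 8×8 + 5×6 = 94
  Shipping 130, fixed 224 → total 354.
  Any other capacity-feasible assignment to {W2, W3} ships for at least 130.
Compare {W1, W3}: its best feasible assignment gives total 371.
Compare {W1, W2, W3}: its best feasible assignment gives total 400.
Every other set of open sites that can feasibly serve all demand totals ≥ 371 even under its best assignment. Minimum: 354.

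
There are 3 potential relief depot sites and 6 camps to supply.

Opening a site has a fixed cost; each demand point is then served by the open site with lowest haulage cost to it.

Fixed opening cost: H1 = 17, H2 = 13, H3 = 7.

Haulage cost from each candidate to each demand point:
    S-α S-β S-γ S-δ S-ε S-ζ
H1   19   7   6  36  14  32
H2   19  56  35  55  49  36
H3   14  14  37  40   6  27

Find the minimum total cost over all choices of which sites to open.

120

Open {H1, H3}: assign each demand point to its cheapest open site.
  S-α→H3 14, S-β→H1 7, S-γ→H1 6, S-δ→H1 36, S-ε→H3 6, S-ζ→H3 27
  haulage cost 96, fixed 24 → total 120.
Compare {H1}: haulage cost 114 + fixed 17 = 131.
Compare {H1, H2, H3}: haulage cost 96 + fixed 37 = 133.
Compare {H1, H2}: haulage cost 114 + fixed 30 = 144.
All other subsets cost ≥ 131. Minimum total cost: 120.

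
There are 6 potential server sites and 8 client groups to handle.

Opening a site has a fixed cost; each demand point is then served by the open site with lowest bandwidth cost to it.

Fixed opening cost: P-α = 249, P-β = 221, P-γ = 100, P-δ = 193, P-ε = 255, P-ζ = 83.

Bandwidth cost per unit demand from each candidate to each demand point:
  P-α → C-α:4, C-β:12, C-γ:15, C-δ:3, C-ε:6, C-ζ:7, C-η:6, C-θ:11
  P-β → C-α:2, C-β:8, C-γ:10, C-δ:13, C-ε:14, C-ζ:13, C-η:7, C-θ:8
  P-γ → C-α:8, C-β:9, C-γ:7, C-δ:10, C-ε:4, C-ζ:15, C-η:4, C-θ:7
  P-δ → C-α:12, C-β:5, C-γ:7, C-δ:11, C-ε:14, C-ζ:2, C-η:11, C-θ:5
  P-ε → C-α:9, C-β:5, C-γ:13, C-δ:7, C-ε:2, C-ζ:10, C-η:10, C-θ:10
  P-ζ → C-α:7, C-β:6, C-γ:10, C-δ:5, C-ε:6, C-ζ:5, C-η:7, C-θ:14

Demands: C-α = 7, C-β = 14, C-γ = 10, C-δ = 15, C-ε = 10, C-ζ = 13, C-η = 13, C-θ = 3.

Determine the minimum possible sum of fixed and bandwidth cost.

639

Open {P-γ, P-ζ}: assign each demand point to its cheapest open site.
  C-α→P-ζ 7×7=49, C-β→P-ζ 14×6=84, C-γ→P-γ 10×7=70, C-δ→P-ζ 15×5=75, C-ε→P-γ 10×4=40, C-ζ→P-ζ 13×5=65, C-η→P-γ 13×4=52, C-θ→P-γ 3×7=21
  bandwidth cost 456, fixed 183 → total 639.
Compare {P-ζ}: bandwidth cost 566 + fixed 83 = 649.
Compare {P-δ, P-ζ}: bandwidth cost 456 + fixed 276 = 732.
Compare {P-γ, P-δ}: bandwidth cost 479 + fixed 293 = 772.
All other subsets cost ≥ 649. Minimum total cost: 639.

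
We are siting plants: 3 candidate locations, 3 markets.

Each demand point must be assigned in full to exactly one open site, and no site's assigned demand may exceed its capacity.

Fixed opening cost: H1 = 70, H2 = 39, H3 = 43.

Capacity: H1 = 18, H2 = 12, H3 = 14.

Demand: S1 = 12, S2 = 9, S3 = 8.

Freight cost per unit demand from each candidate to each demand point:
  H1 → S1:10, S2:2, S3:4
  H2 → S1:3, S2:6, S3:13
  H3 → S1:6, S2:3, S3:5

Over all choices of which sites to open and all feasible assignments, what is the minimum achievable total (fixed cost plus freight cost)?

Open {H1, H2}; cheapest assignment that respects the capacities:
  H1 (cap 18, load 17): S2, S3 — cost 9×2 + 8×4 = 50
  H2 (cap 12, load 12): S1 — cost 12×3 = 36
  Shipping 86, fixed 109 → total 195.
  Any other capacity-feasible assignment to {H1, H2} ships for at least 86.
Compare {H1, H3}: its best feasible assignment gives total 235.
Compare {H1, H2, H3}: its best feasible assignment gives total 238.
Every other set of open sites that can feasibly serve all demand totals ≥ 235 even under its best assignment. Minimum: 195.

195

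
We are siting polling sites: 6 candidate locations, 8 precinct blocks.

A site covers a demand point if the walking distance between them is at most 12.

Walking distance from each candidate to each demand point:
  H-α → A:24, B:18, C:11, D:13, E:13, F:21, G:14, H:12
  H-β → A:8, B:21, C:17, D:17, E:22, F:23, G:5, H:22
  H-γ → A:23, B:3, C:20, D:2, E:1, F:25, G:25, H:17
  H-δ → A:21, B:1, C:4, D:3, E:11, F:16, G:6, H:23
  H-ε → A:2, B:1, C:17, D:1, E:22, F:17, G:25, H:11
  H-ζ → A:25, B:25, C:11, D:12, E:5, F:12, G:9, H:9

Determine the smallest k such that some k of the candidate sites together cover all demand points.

2

Coverage sets (demand points within 12 of each site):
  H-α: {C, H}
  H-β: {A, G}
  H-γ: {B, D, E}
  H-δ: {B, C, D, E, G}
  H-ε: {A, B, D, H}
  H-ζ: {C, D, E, F, G, H}
No single site covers all 8 demand points.
But {H-ε, H-ζ} covers everything, so the minimum is 2.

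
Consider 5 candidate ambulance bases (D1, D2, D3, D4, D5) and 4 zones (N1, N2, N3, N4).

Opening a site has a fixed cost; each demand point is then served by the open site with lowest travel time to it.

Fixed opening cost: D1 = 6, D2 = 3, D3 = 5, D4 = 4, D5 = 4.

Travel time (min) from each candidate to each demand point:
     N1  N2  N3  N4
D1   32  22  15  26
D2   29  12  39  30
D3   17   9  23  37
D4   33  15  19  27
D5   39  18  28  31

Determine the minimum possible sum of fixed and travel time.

Open {D1, D3}: assign each demand point to its cheapest open site.
  N1→D3 17, N2→D3 9, N3→D1 15, N4→D1 26
  travel time 67, fixed 11 → total 78.
Compare {D3, D4}: travel time 72 + fixed 9 = 81.
Compare {D1, D2, D3}: travel time 67 + fixed 14 = 81.
Compare {D1, D3, D4}: travel time 67 + fixed 15 = 82.
All other subsets cost ≥ 81. Minimum total cost: 78.

78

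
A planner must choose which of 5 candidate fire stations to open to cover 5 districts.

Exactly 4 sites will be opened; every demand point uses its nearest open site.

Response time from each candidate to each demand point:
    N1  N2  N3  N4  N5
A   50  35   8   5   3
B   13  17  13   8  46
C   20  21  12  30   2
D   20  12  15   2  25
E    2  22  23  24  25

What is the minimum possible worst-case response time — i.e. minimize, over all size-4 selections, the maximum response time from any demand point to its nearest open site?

Open {A, B, D, E}.
  Farthest demand point is N2 at response time 12 (to D); all others are ≤ 12.
With {A, C, D, E} the worst case is 12.
With {B, C, D, E} the worst case is 12.
No size-4 selection achieves below 12.

12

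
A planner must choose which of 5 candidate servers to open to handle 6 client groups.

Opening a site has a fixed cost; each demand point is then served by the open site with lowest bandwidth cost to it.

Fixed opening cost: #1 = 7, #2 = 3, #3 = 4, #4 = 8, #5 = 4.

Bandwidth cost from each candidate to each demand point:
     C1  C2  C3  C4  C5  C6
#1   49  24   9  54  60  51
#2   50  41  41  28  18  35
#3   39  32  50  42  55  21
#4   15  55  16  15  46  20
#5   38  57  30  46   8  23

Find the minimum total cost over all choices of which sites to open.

Open {#1, #4, #5}: assign each demand point to its cheapest open site.
  C1→#4 15, C2→#1 24, C3→#1 9, C4→#4 15, C5→#5 8, C6→#4 20
  bandwidth cost 91, fixed 19 → total 110.
Compare {#1, #2, #4, #5}: bandwidth cost 91 + fixed 22 = 113.
Compare {#1, #3, #4, #5}: bandwidth cost 91 + fixed 23 = 114.
Compare {#1, #2, #3, #4, #5}: bandwidth cost 91 + fixed 26 = 117.
All other subsets cost ≥ 113. Minimum total cost: 110.

110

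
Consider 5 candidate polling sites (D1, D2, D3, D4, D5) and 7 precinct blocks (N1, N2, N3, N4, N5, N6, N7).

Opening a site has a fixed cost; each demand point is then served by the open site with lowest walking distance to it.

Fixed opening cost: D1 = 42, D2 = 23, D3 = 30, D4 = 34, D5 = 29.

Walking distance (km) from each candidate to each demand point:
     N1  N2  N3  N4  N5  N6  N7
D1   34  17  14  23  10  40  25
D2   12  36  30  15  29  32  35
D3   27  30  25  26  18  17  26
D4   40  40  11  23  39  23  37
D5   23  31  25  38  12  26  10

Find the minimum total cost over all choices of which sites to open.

183

Open {D2, D5}: assign each demand point to its cheapest open site.
  N1→D2 12, N2→D5 31, N3→D5 25, N4→D2 15, N5→D5 12, N6→D5 26, N7→D5 10
  walking distance 131, fixed 52 → total 183.
Compare {D1, D2}: walking distance 125 + fixed 65 = 190.
Compare {D5}: walking distance 165 + fixed 29 = 194.
Compare {D1, D5}: walking distance 123 + fixed 71 = 194.
All other subsets cost ≥ 190. Minimum total cost: 183.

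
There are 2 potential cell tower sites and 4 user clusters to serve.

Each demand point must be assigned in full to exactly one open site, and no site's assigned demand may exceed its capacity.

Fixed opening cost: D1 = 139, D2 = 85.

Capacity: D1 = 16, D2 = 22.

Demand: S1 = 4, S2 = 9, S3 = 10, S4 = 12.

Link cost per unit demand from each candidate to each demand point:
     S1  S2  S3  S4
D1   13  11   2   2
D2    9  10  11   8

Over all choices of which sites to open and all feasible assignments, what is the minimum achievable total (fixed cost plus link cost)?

482

Open {D1, D2}; cheapest assignment that respects the capacities:
  D1 (cap 16, load 14): S1, S3 — cost 4×13 + 10×2 = 72
  D2 (cap 22, load 21): S2, S4 — cost 9×10 + 12×8 = 186
  Shipping 258, fixed 224 → total 482.
  Any other capacity-feasible assignment to {D1, D2} ships for at least 258.
Total demand is 35 and no other set of sites has combined capacity ≥ 35, so {D1, D2} is the only feasible choice of open sites. Minimum: 482.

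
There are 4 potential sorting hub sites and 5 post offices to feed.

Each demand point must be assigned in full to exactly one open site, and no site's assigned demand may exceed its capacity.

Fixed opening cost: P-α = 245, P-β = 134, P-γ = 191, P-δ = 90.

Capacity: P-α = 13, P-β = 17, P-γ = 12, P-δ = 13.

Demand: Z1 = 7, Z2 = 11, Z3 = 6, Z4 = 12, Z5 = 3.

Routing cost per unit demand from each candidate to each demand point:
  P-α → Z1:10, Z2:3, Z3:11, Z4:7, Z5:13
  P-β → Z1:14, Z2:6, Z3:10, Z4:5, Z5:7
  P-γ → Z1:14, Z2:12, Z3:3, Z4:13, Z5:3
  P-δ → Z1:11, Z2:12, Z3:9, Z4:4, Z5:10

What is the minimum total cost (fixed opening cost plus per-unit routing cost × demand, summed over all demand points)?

696

Open {P-β, P-γ, P-δ}; cheapest assignment that respects the capacities:
  P-β (cap 17, load 17): Z2, Z3 — cost 11×6 + 6×10 = 126
  P-γ (cap 12, load 10): Z1, Z5 — cost 7×14 + 3×3 = 107
  P-δ (cap 13, load 12): Z4 — cost 12×4 = 48
  Shipping 281, fixed 415 → total 696.
  Any other capacity-feasible assignment to {P-β, P-γ, P-δ} ships for at least 281.
Compare {P-α, P-β, P-δ}: its best feasible assignment gives total 714.
Compare {P-α, P-β, P-γ, P-δ}: its best feasible assignment gives total 857.
Every other set of open sites that can feasibly serve all demand totals ≥ 714 even under its best assignment. Minimum: 696.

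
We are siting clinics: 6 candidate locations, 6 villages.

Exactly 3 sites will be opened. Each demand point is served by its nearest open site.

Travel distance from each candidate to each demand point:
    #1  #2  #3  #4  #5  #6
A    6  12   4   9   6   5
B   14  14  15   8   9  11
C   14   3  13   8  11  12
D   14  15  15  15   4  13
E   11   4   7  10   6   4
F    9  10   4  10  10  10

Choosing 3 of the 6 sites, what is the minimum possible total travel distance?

30

Open {A, C, D}.
  #1→A 6, #2→C 3, #3→A 4, #4→C 8, #5→D 4, #6→A 5  ⇒ total 30.
Compare {A, C, E}: total 31.
Compare {A, D, E}: total 31.
No size-3 selection does better; minimum is 30.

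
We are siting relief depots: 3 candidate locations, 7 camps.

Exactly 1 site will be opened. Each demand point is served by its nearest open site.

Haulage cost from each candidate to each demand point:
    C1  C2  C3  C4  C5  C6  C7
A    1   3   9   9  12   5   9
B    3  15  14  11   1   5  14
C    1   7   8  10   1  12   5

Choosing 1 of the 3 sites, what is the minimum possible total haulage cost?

Open {C}.
  C1→C 1, C2→C 7, C3→C 8, C4→C 10, C5→C 1, C6→C 12, C7→C 5  ⇒ total 44.
Compare {A}: total 48.
Compare {B}: total 63.

44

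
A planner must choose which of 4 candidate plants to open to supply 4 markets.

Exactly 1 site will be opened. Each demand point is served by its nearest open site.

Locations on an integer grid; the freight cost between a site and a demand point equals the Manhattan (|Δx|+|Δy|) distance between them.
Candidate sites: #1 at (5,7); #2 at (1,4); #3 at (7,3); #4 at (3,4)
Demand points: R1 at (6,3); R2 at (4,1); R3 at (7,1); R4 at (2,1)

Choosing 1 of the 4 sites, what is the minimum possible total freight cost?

15

Open {#3}.
  R1→#3 1, R2→#3 5, R3→#3 2, R4→#3 7  ⇒ total 15.
Compare {#4}: total 19.
Compare {#2}: total 25.
No size-1 selection does better; minimum is 15.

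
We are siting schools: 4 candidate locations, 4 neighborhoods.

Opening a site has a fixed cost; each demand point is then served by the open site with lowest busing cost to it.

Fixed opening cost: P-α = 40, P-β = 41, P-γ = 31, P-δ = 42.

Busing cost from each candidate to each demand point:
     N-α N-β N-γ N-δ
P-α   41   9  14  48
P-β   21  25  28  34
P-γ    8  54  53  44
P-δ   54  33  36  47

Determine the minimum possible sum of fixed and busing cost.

146

Open {P-α, P-γ}: assign each demand point to its cheapest open site.
  N-α→P-γ 8, N-β→P-α 9, N-γ→P-α 14, N-δ→P-γ 44
  busing cost 75, fixed 71 → total 146.
Compare {P-β}: busing cost 108 + fixed 41 = 149.
Compare {P-α}: busing cost 112 + fixed 40 = 152.
Compare {P-α, P-β}: busing cost 78 + fixed 81 = 159.
All other subsets cost ≥ 149. Minimum total cost: 146.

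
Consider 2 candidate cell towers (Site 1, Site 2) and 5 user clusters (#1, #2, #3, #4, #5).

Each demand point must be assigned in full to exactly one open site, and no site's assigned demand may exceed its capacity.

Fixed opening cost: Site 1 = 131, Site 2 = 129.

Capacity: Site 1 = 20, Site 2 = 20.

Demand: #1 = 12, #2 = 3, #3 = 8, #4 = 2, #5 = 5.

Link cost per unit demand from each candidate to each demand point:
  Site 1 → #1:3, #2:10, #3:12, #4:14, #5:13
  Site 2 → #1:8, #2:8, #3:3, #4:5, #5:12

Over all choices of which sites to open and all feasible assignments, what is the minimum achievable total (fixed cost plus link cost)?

414

Open {Site 1, Site 2}; cheapest assignment that respects the capacities:
  Site 1 (cap 20, load 12): #1 — cost 12×3 = 36
  Site 2 (cap 20, load 18): #2, #3, #4, #5 — cost 3×8 + 8×3 + 2×5 + 5×12 = 118
  Shipping 154, fixed 260 → total 414.
  Any other capacity-feasible assignment to {Site 1, Site 2} ships for at least 154.
Total demand is 30 and no other set of sites has combined capacity ≥ 30, so {Site 1, Site 2} is the only feasible choice of open sites. Minimum: 414.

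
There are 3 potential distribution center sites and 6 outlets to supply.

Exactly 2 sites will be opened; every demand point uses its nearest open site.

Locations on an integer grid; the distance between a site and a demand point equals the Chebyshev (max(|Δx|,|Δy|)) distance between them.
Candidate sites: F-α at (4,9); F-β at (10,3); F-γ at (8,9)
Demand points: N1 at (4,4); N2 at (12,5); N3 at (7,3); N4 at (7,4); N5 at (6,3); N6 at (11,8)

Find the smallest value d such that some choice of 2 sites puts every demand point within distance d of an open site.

5

Open {F-α, F-β}.
  Farthest demand point is N1 at distance 5 (to F-α); all others are ≤ 5.
With {F-β, F-γ} the worst case is 5.
With {F-α, F-γ} the worst case is 6.
No size-2 selection achieves below 5.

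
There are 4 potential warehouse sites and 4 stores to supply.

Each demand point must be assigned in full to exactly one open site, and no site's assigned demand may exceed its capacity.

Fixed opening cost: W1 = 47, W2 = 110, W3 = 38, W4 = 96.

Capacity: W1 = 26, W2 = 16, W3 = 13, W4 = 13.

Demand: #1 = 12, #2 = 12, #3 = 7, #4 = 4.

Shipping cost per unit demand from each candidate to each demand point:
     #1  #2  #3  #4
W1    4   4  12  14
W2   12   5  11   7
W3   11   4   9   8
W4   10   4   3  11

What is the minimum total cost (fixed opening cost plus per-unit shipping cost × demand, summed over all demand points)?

Open {W1, W3}; cheapest assignment that respects the capacities:
  W1 (cap 26, load 24): #1, #2 — cost 12×4 + 12×4 = 96
  W3 (cap 13, load 11): #3, #4 — cost 7×9 + 4×8 = 95
  Shipping 191, fixed 85 → total 276.
  Any other capacity-feasible assignment to {W1, W3} ships for at least 191.
Compare {W1, W4}: its best feasible assignment gives total 304.
Compare {W1, W3, W4}: its best feasible assignment gives total 330.
Every other set of open sites that can feasibly serve all demand totals ≥ 304 even under its best assignment. Minimum: 276.

276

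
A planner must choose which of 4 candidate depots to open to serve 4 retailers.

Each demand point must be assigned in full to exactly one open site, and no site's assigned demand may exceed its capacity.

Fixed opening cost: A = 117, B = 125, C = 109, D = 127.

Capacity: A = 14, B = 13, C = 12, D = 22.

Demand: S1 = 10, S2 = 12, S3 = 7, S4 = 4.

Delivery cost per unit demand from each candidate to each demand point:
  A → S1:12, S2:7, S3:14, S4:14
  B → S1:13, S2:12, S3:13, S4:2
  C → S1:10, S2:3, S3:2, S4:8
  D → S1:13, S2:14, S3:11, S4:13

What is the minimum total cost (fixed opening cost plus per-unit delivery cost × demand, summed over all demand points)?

531

Open {C, D}; cheapest assignment that respects the capacities:
  C (cap 12, load 12): S2 — cost 12×3 = 36
  D (cap 22, load 21): S1, S3, S4 — cost 10×13 + 7×11 + 4×13 = 259
  Shipping 295, fixed 236 → total 531.
  Any other capacity-feasible assignment to {C, D} ships for at least 295.
Compare {A, D}: its best feasible assignment gives total 587.
Compare {A, B, C}: its best feasible assignment gives total 606.
Every other set of open sites that can feasibly serve all demand totals ≥ 587 even under its best assignment. Minimum: 531.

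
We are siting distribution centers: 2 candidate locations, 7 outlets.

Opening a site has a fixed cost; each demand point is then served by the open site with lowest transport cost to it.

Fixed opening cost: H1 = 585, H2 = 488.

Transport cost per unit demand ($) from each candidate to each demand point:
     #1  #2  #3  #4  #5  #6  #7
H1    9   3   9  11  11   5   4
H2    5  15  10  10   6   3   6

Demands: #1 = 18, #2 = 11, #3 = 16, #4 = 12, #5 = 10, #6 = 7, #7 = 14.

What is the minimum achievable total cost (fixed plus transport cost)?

Open {H2}: assign each demand point to its cheapest open site.
  #1→H2 18×5=90, #2→H2 11×15=165, #3→H2 16×10=160, #4→H2 12×10=120, #5→H2 10×6=60, #6→H2 7×3=21, #7→H2 14×6=84
  transport cost 700, fixed 488 → total 1188.
Compare {H1}: transport cost 672 + fixed 585 = 1257.
Compare {H1, H2}: transport cost 524 + fixed 1073 = 1597.

1188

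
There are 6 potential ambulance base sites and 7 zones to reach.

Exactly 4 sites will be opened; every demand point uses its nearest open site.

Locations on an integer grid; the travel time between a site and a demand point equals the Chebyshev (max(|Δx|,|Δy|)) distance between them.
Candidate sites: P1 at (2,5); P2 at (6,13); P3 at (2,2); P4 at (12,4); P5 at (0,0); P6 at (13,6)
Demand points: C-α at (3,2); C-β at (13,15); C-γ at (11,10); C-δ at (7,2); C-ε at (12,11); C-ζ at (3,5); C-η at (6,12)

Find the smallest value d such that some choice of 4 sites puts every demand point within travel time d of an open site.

Open {P1, P2, P3, P4}.
  Farthest demand point is C-β at travel time 7 (to P2); all others are ≤ 7.
With {P1, P2, P3, P5} the worst case is 7.
With {P1, P2, P3, P6} the worst case is 7.
No size-4 selection achieves below 7.

7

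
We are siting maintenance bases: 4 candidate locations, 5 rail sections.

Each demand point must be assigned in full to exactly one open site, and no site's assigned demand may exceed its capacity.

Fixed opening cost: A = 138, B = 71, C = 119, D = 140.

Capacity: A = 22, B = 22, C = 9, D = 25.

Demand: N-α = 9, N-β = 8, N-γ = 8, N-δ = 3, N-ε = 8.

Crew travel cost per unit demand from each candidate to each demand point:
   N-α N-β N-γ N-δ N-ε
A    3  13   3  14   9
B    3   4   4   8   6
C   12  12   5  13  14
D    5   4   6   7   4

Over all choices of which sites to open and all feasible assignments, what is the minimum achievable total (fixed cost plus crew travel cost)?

Open {B, D}; cheapest assignment that respects the capacities:
  B (cap 22, load 17): N-α, N-γ — cost 9×3 + 8×4 = 59
  D (cap 25, load 19): N-β, N-δ, N-ε — cost 8×4 + 3×7 + 8×4 = 85
  Shipping 144, fixed 211 → total 355.
  Any other capacity-feasible assignment to {B, D} ships for at least 144.
Compare {A, B}: its best feasible assignment gives total 364.
Compare {A, D}: its best feasible assignment gives total 414.
Every other set of open sites that can feasibly serve all demand totals ≥ 364 even under its best assignment. Minimum: 355.

355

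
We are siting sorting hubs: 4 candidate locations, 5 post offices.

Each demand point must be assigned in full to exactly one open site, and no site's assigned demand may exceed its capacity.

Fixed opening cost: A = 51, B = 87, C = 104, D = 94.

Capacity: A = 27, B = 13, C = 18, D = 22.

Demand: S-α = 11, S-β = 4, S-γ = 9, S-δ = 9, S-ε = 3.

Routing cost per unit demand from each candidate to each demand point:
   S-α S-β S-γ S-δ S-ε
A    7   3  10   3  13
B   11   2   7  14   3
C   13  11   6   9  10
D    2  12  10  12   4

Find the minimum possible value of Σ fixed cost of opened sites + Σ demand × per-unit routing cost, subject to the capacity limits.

Open {A, D}; cheapest assignment that respects the capacities:
  A (cap 27, load 22): S-β, S-γ, S-δ — cost 4×3 + 9×10 + 9×3 = 129
  D (cap 22, load 14): S-α, S-ε — cost 11×2 + 3×4 = 34
  Shipping 163, fixed 145 → total 308.
  Any other capacity-feasible assignment to {A, D} ships for at least 163.
Compare {A, B}: its best feasible assignment gives total 326.
Compare {A, C}: its best feasible assignment gives total 355.
Every other set of open sites that can feasibly serve all demand totals ≥ 326 even under its best assignment. Minimum: 308.

308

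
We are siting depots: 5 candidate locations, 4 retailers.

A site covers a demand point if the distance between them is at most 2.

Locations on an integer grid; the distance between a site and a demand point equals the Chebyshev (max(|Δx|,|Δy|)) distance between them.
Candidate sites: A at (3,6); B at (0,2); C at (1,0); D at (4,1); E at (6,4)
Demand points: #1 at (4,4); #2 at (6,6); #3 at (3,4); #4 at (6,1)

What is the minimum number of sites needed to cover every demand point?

Coverage sets (demand points within 2 of each site):
  A: {#1, #3}
  B: {}
  C: {}
  D: {#4}
  E: {#1, #2}
No 2 sites suffice: every size-2 union leaves at least one demand point uncovered.
But {A, D, E} covers everything, so the minimum is 3.

3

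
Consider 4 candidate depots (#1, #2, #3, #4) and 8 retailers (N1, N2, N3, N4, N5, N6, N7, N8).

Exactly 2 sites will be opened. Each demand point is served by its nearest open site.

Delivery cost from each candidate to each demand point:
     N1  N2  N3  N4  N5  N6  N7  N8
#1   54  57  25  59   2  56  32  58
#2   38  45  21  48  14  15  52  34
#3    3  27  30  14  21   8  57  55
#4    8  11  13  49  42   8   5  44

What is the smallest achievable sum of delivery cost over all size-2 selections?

Open {#3, #4}.
  N1→#3 3, N2→#4 11, N3→#4 13, N4→#3 14, N5→#3 21, N6→#3 8, N7→#4 5, N8→#4 44  ⇒ total 119.
Compare {#1, #4}: total 140.
Compare {#2, #4}: total 141.
No size-2 selection does better; minimum is 119.

119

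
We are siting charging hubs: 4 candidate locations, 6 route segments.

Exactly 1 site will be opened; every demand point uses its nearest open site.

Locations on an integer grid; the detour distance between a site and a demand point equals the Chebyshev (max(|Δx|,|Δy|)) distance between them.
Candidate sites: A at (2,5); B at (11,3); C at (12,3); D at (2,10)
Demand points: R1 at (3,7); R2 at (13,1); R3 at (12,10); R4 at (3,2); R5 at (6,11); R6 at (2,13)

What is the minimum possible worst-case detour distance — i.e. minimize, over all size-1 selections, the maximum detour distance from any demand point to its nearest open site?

Open {B}.
  Farthest demand point is R6 at detour distance 10 (to B); all others are ≤ 10.
With {C} the worst case is 10.
With {A} the worst case is 11.
No size-1 selection achieves below 10.

10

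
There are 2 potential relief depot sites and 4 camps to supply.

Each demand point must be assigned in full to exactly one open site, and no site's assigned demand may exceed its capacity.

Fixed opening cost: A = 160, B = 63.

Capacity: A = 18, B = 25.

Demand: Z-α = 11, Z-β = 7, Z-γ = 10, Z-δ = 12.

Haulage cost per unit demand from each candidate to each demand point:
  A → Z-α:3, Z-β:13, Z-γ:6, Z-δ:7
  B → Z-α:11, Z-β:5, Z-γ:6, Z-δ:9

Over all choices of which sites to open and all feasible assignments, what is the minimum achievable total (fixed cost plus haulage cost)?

Open {A, B}; cheapest assignment that respects the capacities:
  A (cap 18, load 18): Z-α, Z-β — cost 11×3 + 7×13 = 124
  B (cap 25, load 22): Z-γ, Z-δ — cost 10×6 + 12×9 = 168
  Shipping 292, fixed 223 → total 515.
  Any other capacity-feasible assignment to {A, B} ships for at least 292.
Total demand is 40 and no other set of sites has combined capacity ≥ 40, so {A, B} is the only feasible choice of open sites. Minimum: 515.

515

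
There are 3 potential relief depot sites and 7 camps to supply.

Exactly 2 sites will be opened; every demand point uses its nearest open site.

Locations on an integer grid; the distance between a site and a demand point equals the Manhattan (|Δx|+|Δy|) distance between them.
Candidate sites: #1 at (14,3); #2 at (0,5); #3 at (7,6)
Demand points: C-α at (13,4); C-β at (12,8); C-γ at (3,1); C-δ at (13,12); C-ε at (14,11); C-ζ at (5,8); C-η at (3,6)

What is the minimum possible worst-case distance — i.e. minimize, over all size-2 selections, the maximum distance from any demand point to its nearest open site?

Open {#1, #2}.
  Farthest demand point is C-δ at distance 10 (to #1); all others are ≤ 10.
With {#1, #3} the worst case is 10.
With {#2, #3} the worst case is 12.
No size-2 selection achieves below 10.

10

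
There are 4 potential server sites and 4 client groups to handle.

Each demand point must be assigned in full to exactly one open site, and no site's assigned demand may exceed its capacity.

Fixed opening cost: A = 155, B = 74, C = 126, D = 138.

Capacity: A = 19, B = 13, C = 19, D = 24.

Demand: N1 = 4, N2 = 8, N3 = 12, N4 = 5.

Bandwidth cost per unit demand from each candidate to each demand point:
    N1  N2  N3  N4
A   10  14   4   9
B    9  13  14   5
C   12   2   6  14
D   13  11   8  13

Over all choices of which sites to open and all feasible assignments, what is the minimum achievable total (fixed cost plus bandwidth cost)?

438

Open {A, C}; cheapest assignment that respects the capacities:
  A (cap 19, load 17): N3, N4 — cost 12×4 + 5×9 = 93
  C (cap 19, load 12): N1, N2 — cost 4×12 + 8×2 = 64
  Shipping 157, fixed 281 → total 438.
  Any other capacity-feasible assignment to {A, C} ships for at least 157.
Compare {A, B}: its best feasible assignment gives total 446.
Compare {B, C}: its best feasible assignment gives total 449.
Every other set of open sites that can feasibly serve all demand totals ≥ 446 even under its best assignment. Minimum: 438.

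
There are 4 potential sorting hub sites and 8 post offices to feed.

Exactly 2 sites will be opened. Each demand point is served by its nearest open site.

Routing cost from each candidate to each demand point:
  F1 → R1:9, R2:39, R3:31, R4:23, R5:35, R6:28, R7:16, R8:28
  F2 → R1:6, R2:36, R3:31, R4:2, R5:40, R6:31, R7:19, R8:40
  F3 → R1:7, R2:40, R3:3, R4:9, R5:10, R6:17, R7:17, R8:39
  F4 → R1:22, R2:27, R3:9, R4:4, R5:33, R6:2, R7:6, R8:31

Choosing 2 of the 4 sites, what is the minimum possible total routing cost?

Open {F3, F4}.
  R1→F3 7, R2→F4 27, R3→F3 3, R4→F4 4, R5→F3 10, R6→F4 2, R7→F4 6, R8→F4 31  ⇒ total 90.
Compare {F2, F4}: total 116.
Compare {F1, F4}: total 118.
No size-2 selection does better; minimum is 90.

90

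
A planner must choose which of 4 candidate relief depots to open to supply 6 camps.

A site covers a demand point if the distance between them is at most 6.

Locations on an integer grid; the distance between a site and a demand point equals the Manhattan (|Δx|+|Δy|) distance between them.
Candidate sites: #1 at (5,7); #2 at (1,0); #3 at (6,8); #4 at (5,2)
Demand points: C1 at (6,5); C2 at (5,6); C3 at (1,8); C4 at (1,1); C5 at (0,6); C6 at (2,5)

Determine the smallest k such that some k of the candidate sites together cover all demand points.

Coverage sets (demand points within 6 of each site):
  #1: {C1, C2, C3, C5, C6}
  #2: {C4, C6}
  #3: {C1, C2, C3}
  #4: {C1, C2, C4, C6}
No single site covers all 6 demand points.
But {#1, #2} covers everything, so the minimum is 2.

2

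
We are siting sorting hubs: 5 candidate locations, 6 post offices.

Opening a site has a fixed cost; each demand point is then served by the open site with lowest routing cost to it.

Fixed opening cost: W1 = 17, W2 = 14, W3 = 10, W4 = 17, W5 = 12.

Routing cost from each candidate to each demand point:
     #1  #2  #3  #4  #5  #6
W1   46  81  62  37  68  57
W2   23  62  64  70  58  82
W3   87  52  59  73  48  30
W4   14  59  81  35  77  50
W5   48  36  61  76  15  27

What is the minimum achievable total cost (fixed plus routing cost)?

217

Open {W4, W5}: assign each demand point to its cheapest open site.
  #1→W4 14, #2→W5 36, #3→W5 61, #4→W4 35, #5→W5 15, #6→W5 27
  routing cost 188, fixed 29 → total 217.
Compare {W3, W4, W5}: routing cost 186 + fixed 39 = 225.
Compare {W2, W4, W5}: routing cost 188 + fixed 43 = 231.
Compare {W1, W4, W5}: routing cost 188 + fixed 46 = 234.
All other subsets cost ≥ 225. Minimum total cost: 217.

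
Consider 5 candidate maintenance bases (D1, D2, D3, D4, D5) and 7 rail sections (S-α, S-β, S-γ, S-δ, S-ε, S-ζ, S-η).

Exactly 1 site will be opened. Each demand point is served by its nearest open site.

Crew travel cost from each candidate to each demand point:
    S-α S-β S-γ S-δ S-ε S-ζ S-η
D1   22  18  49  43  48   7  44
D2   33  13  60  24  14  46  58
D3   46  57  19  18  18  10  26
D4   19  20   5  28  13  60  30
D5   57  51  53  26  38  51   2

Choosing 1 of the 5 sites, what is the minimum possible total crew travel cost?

Open {D4}.
  S-α→D4 19, S-β→D4 20, S-γ→D4 5, S-δ→D4 28, S-ε→D4 13, S-ζ→D4 60, S-η→D4 30  ⇒ total 175.
Compare {D3}: total 194.
Compare {D1}: total 231.
No size-1 selection does better; minimum is 175.

175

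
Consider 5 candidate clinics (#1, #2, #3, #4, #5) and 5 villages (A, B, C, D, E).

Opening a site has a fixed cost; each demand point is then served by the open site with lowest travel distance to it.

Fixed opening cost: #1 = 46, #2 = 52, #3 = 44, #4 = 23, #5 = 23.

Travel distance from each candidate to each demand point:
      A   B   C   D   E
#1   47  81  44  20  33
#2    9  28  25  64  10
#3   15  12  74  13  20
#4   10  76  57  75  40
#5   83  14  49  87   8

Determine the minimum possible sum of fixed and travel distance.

Open {#3, #5}: assign each demand point to its cheapest open site.
  A→#3 15, B→#3 12, C→#5 49, D→#3 13, E→#5 8
  travel distance 97, fixed 67 → total 164.
Compare {#2, #3}: travel distance 69 + fixed 96 = 165.
Compare {#3}: travel distance 134 + fixed 44 = 178.
Compare {#3, #4}: travel distance 112 + fixed 67 = 179.
All other subsets cost ≥ 165. Minimum total cost: 164.

164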